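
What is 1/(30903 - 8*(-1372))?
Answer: 1/41879 ≈ 2.3878e-5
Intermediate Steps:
1/(30903 - 8*(-1372)) = 1/(30903 + 10976) = 1/41879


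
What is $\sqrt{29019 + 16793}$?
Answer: $2 \sqrt{11453} \approx 214.04$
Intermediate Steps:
$\sqrt{29019 + 16793} = \sqrt{45812} = 2 \sqrt{11453}$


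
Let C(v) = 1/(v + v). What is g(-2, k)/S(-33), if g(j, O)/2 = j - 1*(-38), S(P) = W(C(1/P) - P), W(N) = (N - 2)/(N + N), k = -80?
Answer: 4752/29 ≈ 163.86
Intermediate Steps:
C(v) = 1/(2*v)
W(N) = (-2 + N)/(2*N) (W(N) = (-2 + N)/((2*N)) = (-2 + N)*(1/(2*N)) = (-2 + N)/(2*N))
S(P) = -(-2 - P/2)/P (S(P) = (-2 + (1/(2*(1/P)) - P))/(2*(1/(2*(1/P)) - P)) = (-2 + (P/2 - P))/(2*(P/2 - P)) = (-2 - P/2)/(2*((-P/2))) = (-2/P)*(-2 - P/2)/2 = -(-2 - P/2)/P)
g(j, O) = 76 + 2*j (g(j, O) = 2*(j - 1*(-38)) = 2*(j + 38) = 2*(38 + j) = 76 + 2*j)
g(-2, k)/S(-33) = (76 + 2*(-2))/(((1/2)*(4 - 33)/(-33))) = (76 - 4)/(((1/2)*(-1/33)*(-29))) = 72/(29/66) = 72*(66/29) = 4752/29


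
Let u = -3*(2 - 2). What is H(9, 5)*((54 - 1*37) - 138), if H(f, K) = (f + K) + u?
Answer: -1694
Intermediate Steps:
u = 0 (u = -3*0 = 0)
H(f, K) = K + f (H(f, K) = (f + K) + 0 = (K + f) + 0 = K + f)
H(9, 5)*((54 - 1*37) - 138) = (5 + 9)*((54 - 1*37) - 138) = 14*((54 - 37) - 138) = 14*(17 - 138) = 14*(-121) = -1694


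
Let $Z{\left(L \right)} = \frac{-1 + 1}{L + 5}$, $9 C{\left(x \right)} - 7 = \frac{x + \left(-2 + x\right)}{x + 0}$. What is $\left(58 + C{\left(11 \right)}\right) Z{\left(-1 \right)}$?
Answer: $0$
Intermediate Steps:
$C{\left(x \right)} = \frac{7}{9} + \frac{-2 + 2 x}{9 x}$ ($C{\left(x \right)} = \frac{7}{9} + \frac{\left(x + \left(-2 + x\right)\right) \frac{1}{x + 0}}{9} = \frac{7}{9} + \frac{\left(-2 + 2 x\right) \frac{1}{x}}{9} = \frac{7}{9} + \frac{\frac{1}{x} \left(-2 + 2 x\right)}{9} = \frac{7}{9} + \frac{-2 + 2 x}{9 x}$)
$Z{\left(L \right)} = 0$ ($Z{\left(L \right)} = \frac{0}{5 + L} = 0$)
$\left(58 + C{\left(11 \right)}\right) Z{\left(-1 \right)} = \left(58 + \frac{- \frac{2}{9} + 11}{11}\right) 0 = \left(58 + \frac{1}{11} \cdot \frac{97}{9}\right) 0 = \left(58 + \frac{97}{99}\right) 0 = \frac{5839}{99} \cdot 0 = 0$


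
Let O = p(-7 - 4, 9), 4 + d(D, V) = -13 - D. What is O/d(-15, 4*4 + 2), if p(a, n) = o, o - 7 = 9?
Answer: -8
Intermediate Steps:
o = 16 (o = 7 + 9 = 16)
p(a, n) = 16
d(D, V) = -17 - D (d(D, V) = -4 + (-13 - D) = -17 - D)
O = 16
O/d(-15, 4*4 + 2) = 16/(-17 - 1*(-15)) = 16/(-17 + 15) = 16/(-2) = 16*(-½) = -8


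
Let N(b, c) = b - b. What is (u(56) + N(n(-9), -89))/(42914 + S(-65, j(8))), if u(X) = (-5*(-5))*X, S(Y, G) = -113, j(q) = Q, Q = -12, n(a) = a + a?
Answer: 1400/42801 ≈ 0.032710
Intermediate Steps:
n(a) = 2*a
N(b, c) = 0
j(q) = -12
u(X) = 25*X
(u(56) + N(n(-9), -89))/(42914 + S(-65, j(8))) = (25*56 + 0)/(42914 - 113) = (1400 + 0)/42801 = 1400*(1/42801) = 1400/42801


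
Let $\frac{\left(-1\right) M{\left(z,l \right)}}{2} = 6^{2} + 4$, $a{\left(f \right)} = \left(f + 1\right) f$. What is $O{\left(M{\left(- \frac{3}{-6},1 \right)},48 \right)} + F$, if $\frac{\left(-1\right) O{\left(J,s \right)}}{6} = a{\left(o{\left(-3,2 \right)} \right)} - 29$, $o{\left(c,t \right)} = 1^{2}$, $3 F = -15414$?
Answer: $-4976$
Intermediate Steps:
$F = -5138$ ($F = \frac{1}{3} \left(-15414\right) = -5138$)
$o{\left(c,t \right)} = 1$
$a{\left(f \right)} = f \left(1 + f\right)$ ($a{\left(f \right)} = \left(1 + f\right) f = f \left(1 + f\right)$)
$M{\left(z,l \right)} = -80$ ($M{\left(z,l \right)} = - 2 \left(6^{2} + 4\right) = - 2 \left(36 + 4\right) = \left(-2\right) 40 = -80$)
$O{\left(J,s \right)} = 162$ ($O{\left(J,s \right)} = - 6 \left(1 \left(1 + 1\right) - 29\right) = - 6 \left(1 \cdot 2 - 29\right) = - 6 \left(2 - 29\right) = \left(-6\right) \left(-27\right) = 162$)
$O{\left(M{\left(- \frac{3}{-6},1 \right)},48 \right)} + F = 162 - 5138 = -4976$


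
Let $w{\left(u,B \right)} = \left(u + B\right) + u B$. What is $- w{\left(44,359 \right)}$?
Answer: $-16199$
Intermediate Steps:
$w{\left(u,B \right)} = B + u + B u$ ($w{\left(u,B \right)} = \left(B + u\right) + B u = B + u + B u$)
$- w{\left(44,359 \right)} = - (359 + 44 + 359 \cdot 44) = - (359 + 44 + 15796) = \left(-1\right) 16199 = -16199$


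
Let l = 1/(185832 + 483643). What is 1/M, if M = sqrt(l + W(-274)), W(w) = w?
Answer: -5*I*sqrt(29066488959)/14110473 ≈ -0.060412*I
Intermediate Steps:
l = 1/669475 ≈ 1.4937e-6
M = 13*I*sqrt(29066488959)/133895 (M = sqrt(1/669475 - 274) = sqrt(-183436149/669475) = 13*I*sqrt(29066488959)/133895 ≈ 16.553*I)
1/M = 1/(13*I*sqrt(29066488959)/133895) = -5*I*sqrt(29066488959)/14110473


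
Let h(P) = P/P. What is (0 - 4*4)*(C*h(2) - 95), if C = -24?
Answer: 1904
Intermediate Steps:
h(P) = 1
(0 - 4*4)*(C*h(2) - 95) = (0 - 4*4)*(-24*1 - 95) = (0 - 16)*(-24 - 95) = -16*(-119) = 1904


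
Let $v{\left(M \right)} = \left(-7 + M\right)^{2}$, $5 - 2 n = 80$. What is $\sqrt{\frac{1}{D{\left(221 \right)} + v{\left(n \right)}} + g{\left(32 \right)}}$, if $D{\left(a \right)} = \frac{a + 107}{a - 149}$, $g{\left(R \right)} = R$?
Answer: $\frac{2 \sqrt{40844892749}}{71453} \approx 5.6569$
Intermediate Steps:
$n = - \frac{75}{2}$ ($n = \frac{5}{2} - 40 = - \frac{75}{2} \approx -37.5$)
$D{\left(a \right)} = \frac{107 + a}{-149 + a}$
$\sqrt{\frac{1}{D{\left(221 \right)} + v{\left(n \right)}} + g{\left(32 \right)}} = \sqrt{\frac{1}{\frac{107 + 221}{-149 + 221} + \left(-7 - \frac{75}{2}\right)^{2}} + 32} = \sqrt{\frac{1}{\frac{1}{72} \cdot 328 + \left(- \frac{89}{2}\right)^{2}} + 32} = \sqrt{\frac{1}{\frac{1}{72} \cdot 328 + \frac{7921}{4}} + 32} = \sqrt{\frac{1}{\frac{41}{9} + \frac{7921}{4}} + 32} = \sqrt{\frac{1}{\frac{71453}{36}} + 32} = \sqrt{\frac{36}{71453} + 32} = \sqrt{\frac{2286532}{71453}} = \frac{2 \sqrt{40844892749}}{71453}$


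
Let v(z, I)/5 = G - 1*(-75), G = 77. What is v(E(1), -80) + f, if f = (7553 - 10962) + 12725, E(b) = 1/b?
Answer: 10076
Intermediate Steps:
v(z, I) = 760 (v(z, I) = 5*(77 - 1*(-75)) = 5*(77 + 75) = 5*152 = 760)
f = 9316 (f = -3409 + 12725 = 9316)
v(E(1), -80) + f = 760 + 9316 = 10076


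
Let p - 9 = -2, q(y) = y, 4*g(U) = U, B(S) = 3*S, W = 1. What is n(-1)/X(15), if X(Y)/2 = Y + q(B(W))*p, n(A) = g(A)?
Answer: -1/288 ≈ -0.0034722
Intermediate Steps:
g(U) = U/4
n(A) = A/4
p = 7 (p = 9 - 2 = 7)
X(Y) = 42 + 2*Y (X(Y) = 2*(Y + (3*1)*7) = 2*(Y + 3*7) = 2*(Y + 21) = 2*(21 + Y) = 42 + 2*Y)
n(-1)/X(15) = ((1/4)*(-1))/(42 + 2*15) = -1/(4*(42 + 30)) = -1/4/72 = -1/4*1/72 = -1/288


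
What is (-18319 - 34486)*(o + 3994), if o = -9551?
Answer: 293437385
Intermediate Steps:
(-18319 - 34486)*(o + 3994) = (-18319 - 34486)*(-9551 + 3994) = -52805*(-5557) = 293437385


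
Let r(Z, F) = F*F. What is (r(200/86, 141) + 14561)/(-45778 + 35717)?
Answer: -34442/10061 ≈ -3.4233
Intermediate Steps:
r(Z, F) = F²
(r(200/86, 141) + 14561)/(-45778 + 35717) = (141² + 14561)/(-45778 + 35717) = (19881 + 14561)/(-10061) = 34442*(-1/10061) = -34442/10061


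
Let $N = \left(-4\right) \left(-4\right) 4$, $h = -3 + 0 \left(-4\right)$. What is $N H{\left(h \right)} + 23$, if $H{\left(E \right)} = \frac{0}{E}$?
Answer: $23$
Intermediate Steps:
$h = -3$ ($h = -3 + 0 = -3$)
$H{\left(E \right)} = 0$
$N = 64$ ($N = 16 \cdot 4 = 64$)
$N H{\left(h \right)} + 23 = 64 \cdot 0 + 23 = 0 + 23 = 23$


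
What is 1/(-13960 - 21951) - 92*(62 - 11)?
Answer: -168494413/35911 ≈ -4692.0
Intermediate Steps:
1/(-13960 - 21951) - 92*(62 - 11) = 1/(-35911) - 92*51 = -1/35911 - 4692 = -168494413/35911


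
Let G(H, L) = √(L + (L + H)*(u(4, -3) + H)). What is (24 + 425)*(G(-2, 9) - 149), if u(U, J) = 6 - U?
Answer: -65554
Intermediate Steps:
G(H, L) = √(L + (2 + H)*(H + L)) (G(H, L) = √(L + (L + H)*((6 - 1*4) + H)) = √(L + (H + L)*((6 - 4) + H)) = √(L + (H + L)*(2 + H)) = √(L + (2 + H)*(H + L)))
(24 + 425)*(G(-2, 9) - 149) = (24 + 425)*(√((-2)² + 2*(-2) + 3*9 - 2*9) - 149) = 449*(√(4 - 4 + 27 - 18) - 149) = 449*(√9 - 149) = 449*(3 - 149) = 449*(-146) = -65554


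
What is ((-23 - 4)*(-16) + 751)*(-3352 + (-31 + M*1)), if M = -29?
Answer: -4036396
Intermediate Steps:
((-23 - 4)*(-16) + 751)*(-3352 + (-31 + M*1)) = ((-23 - 4)*(-16) + 751)*(-3352 + (-31 - 29*1)) = (-27*(-16) + 751)*(-3352 + (-31 - 29)) = (432 + 751)*(-3352 - 60) = 1183*(-3412) = -4036396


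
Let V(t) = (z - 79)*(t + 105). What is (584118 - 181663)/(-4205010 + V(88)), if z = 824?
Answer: -80491/812245 ≈ -0.099097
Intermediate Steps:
V(t) = 78225 + 745*t (V(t) = (824 - 79)*(t + 105) = 745*(105 + t) = 78225 + 745*t)
(584118 - 181663)/(-4205010 + V(88)) = (584118 - 181663)/(-4205010 + (78225 + 745*88)) = 402455/(-4205010 + (78225 + 65560)) = 402455/(-4205010 + 143785) = 402455/(-4061225) = 402455*(-1/4061225) = -80491/812245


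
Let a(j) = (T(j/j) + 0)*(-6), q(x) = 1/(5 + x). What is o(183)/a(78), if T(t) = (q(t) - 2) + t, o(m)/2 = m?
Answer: 366/5 ≈ 73.200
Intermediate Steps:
o(m) = 2*m
T(t) = -2 + t + 1/(5 + t) (T(t) = (1/(5 + t) - 2) + t = (-2 + 1/(5 + t)) + t = -2 + t + 1/(5 + t))
a(j) = 5 (a(j) = ((1 + (-2 + j/j)*(5 + j/j))/(5 + j/j) + 0)*(-6) = ((1 + (-2 + 1)*(5 + 1))/(5 + 1) + 0)*(-6) = ((1 - 1*6)/6 + 0)*(-6) = ((1 - 6)/6 + 0)*(-6) = ((⅙)*(-5) + 0)*(-6) = (-⅚ + 0)*(-6) = -⅚*(-6) = 5)
o(183)/a(78) = (2*183)/5 = 366*(⅕) = 366/5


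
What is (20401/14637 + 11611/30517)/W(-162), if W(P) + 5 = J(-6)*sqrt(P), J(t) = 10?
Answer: -792527524/1449467932605 - 4755165144*I*sqrt(2)/483155977535 ≈ -0.00054677 - 0.013919*I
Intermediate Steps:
W(P) = -5 + 10*sqrt(P)
(20401/14637 + 11611/30517)/W(-162) = (20401/14637 + 11611/30517)/(-5 + 10*sqrt(-162)) = (20401*(1/14637) + 11611*(1/30517))/(-5 + 10*(9*I*sqrt(2))) = (20401/14637 + 11611/30517)/(-5 + 90*I*sqrt(2)) = 792527524/(446677329*(-5 + 90*I*sqrt(2)))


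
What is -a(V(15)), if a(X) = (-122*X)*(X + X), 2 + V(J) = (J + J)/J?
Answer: 0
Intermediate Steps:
V(J) = 0 (V(J) = -2 + (J + J)/J = -2 + (2*J)/J = -2 + 2 = 0)
a(X) = -244*X**2 (a(X) = (-122*X)*(2*X) = -244*X**2)
-a(V(15)) = -(-244)*0**2 = -(-244)*0 = -1*0 = 0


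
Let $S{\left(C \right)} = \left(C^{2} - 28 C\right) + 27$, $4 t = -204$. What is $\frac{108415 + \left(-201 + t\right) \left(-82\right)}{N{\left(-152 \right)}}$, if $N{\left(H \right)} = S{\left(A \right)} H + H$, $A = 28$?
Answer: $- \frac{129079}{4256} \approx -30.329$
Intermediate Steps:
$t = -51$ ($t = \frac{1}{4} \left(-204\right) = -51$)
$S{\left(C \right)} = 27 + C^{2} - 28 C$
$N{\left(H \right)} = 28 H$ ($N{\left(H \right)} = \left(27 + 28^{2} - 784\right) H + H = \left(27 + 784 - 784\right) H + H = 27 H + H = 28 H$)
$\frac{108415 + \left(-201 + t\right) \left(-82\right)}{N{\left(-152 \right)}} = \frac{108415 + \left(-201 - 51\right) \left(-82\right)}{28 \left(-152\right)} = \frac{108415 - -20664}{-4256} = \left(108415 + 20664\right) \left(- \frac{1}{4256}\right) = 129079 \left(- \frac{1}{4256}\right) = - \frac{129079}{4256}$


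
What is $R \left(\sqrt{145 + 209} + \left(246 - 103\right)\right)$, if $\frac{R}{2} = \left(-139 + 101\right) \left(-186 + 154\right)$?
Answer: $347776 + 2432 \sqrt{354} \approx 3.9353 \cdot 10^{5}$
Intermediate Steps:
$R = 2432$ ($R = 2 \left(-139 + 101\right) \left(-186 + 154\right) = 2 \left(\left(-38\right) \left(-32\right)\right) = 2 \cdot 1216 = 2432$)
$R \left(\sqrt{145 + 209} + \left(246 - 103\right)\right) = 2432 \left(\sqrt{145 + 209} + \left(246 - 103\right)\right) = 2432 \left(\sqrt{354} + \left(246 - 103\right)\right) = 2432 \left(\sqrt{354} + 143\right) = 2432 \left(143 + \sqrt{354}\right) = 347776 + 2432 \sqrt{354}$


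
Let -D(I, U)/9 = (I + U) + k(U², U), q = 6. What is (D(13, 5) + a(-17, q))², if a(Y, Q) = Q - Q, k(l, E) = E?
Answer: 42849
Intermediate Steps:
a(Y, Q) = 0
D(I, U) = -18*U - 9*I (D(I, U) = -9*((I + U) + U) = -9*(I + 2*U) = -18*U - 9*I)
(D(13, 5) + a(-17, q))² = ((-18*5 - 9*13) + 0)² = ((-90 - 117) + 0)² = (-207 + 0)² = (-207)² = 42849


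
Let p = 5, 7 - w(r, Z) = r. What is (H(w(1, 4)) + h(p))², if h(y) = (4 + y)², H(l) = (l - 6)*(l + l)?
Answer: 6561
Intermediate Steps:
w(r, Z) = 7 - r
H(l) = 2*l*(-6 + l) (H(l) = (-6 + l)*(2*l) = 2*l*(-6 + l))
(H(w(1, 4)) + h(p))² = (2*(7 - 1*1)*(-6 + (7 - 1*1)) + (4 + 5)²)² = (2*(7 - 1)*(-6 + (7 - 1)) + 9²)² = (2*6*(-6 + 6) + 81)² = (2*6*0 + 81)² = (0 + 81)² = 81² = 6561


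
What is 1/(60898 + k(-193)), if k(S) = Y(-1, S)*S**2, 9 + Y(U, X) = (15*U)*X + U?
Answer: 1/107524263 ≈ 9.3002e-9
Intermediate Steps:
Y(U, X) = -9 + U + 15*U*X (Y(U, X) = -9 + ((15*U)*X + U) = -9 + (15*U*X + U) = -9 + (U + 15*U*X) = -9 + U + 15*U*X)
k(S) = S**2*(-10 - 15*S) (k(S) = (-9 - 1 + 15*(-1)*S)*S**2 = (-9 - 1 - 15*S)*S**2 = (-10 - 15*S)*S**2 = S**2*(-10 - 15*S))
1/(60898 + k(-193)) = 1/(60898 + (-193)**2*(-10 - 15*(-193))) = 1/(60898 + 37249*(-10 + 2895)) = 1/(60898 + 37249*2885) = 1/(60898 + 107463365) = 1/107524263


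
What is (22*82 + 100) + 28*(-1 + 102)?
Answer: 4732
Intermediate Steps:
(22*82 + 100) + 28*(-1 + 102) = (1804 + 100) + 28*101 = 1904 + 2828 = 4732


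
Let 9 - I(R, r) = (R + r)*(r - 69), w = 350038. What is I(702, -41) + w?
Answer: 422757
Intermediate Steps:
I(R, r) = 9 - (-69 + r)*(R + r) (I(R, r) = 9 - (R + r)*(r - 69) = 9 - (R + r)*(-69 + r) = 9 - (-69 + r)*(R + r))
I(702, -41) + w = (9 - 1*(-41)**2 + 69*702 + 69*(-41) - 1*702*(-41)) + 350038 = (9 - 1*1681 + 48438 - 2829 + 28782) + 350038 = (9 - 1681 + 48438 - 2829 + 28782) + 350038 = 72719 + 350038 = 422757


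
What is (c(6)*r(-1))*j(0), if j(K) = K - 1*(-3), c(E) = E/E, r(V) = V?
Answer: -3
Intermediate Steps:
c(E) = 1
j(K) = 3 + K (j(K) = K + 3 = 3 + K)
(c(6)*r(-1))*j(0) = (1*(-1))*(3 + 0) = -1*3 = -3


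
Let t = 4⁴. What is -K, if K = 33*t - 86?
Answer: -8362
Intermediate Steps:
t = 256
K = 8362 (K = 33*256 - 86 = 8448 - 86 = 8362)
-K = -1*8362 = -8362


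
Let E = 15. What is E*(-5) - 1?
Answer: -76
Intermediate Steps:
E*(-5) - 1 = 15*(-5) - 1 = -75 - 1 = -76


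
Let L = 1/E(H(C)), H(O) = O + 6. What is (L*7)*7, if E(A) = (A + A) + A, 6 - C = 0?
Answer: 49/36 ≈ 1.3611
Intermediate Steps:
C = 6 (C = 6 - 1*0 = 6 + 0 = 6)
H(O) = 6 + O
E(A) = 3*A (E(A) = 2*A + A = 3*A)
L = 1/36 (L = 1/(3*(6 + 6)) = 1/(3*12) = 1/36 ≈ 0.027778)
(L*7)*7 = ((1/36)*7)*7 = (7/36)*7 = 49/36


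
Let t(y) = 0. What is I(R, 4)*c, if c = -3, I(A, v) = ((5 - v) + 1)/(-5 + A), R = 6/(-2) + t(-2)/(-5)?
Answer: ¾ ≈ 0.75000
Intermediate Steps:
R = -3 (R = 6/(-2) + 0/(-5) = 6*(-½) + 0*(-⅕) = -3 + 0 = -3)
I(A, v) = (6 - v)/(-5 + A)
I(R, 4)*c = ((6 - 1*4)/(-5 - 3))*(-3) = ((6 - 4)/(-8))*(-3) = -⅛*2*(-3) = -¼*(-3) = ¾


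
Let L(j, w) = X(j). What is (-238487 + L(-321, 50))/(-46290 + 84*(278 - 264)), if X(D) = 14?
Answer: 79491/15038 ≈ 5.2860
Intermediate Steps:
L(j, w) = 14
(-238487 + L(-321, 50))/(-46290 + 84*(278 - 264)) = (-238487 + 14)/(-46290 + 84*(278 - 264)) = -238473/(-46290 + 84*14) = -238473/(-46290 + 1176) = -238473/(-45114) = -238473*(-1/45114) = 79491/15038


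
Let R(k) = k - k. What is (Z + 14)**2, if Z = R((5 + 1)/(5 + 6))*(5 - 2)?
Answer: 196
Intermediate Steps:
R(k) = 0
Z = 0 (Z = 0*(5 - 2) = 0*3 = 0)
(Z + 14)**2 = (0 + 14)**2 = 14**2 = 196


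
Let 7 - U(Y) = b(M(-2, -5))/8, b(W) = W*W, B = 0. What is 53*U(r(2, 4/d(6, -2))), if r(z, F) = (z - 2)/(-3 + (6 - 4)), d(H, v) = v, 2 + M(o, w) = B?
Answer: 689/2 ≈ 344.50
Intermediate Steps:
M(o, w) = -2 (M(o, w) = -2 + 0 = -2)
b(W) = W²
r(z, F) = 2 - z (r(z, F) = (-2 + z)/(-3 + 2) = (-2 + z)/(-1) = (-2 + z)*(-1) = 2 - z)
U(Y) = 13/2 (U(Y) = 7 - (-2)²/8 = 7 - 4/8 = 7 - 1*½ = 7 - ½ = 13/2)
53*U(r(2, 4/d(6, -2))) = 53*(13/2) = 689/2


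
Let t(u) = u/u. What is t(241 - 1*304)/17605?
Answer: 1/17605 ≈ 5.6802e-5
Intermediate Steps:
t(u) = 1
t(241 - 1*304)/17605 = 1/17605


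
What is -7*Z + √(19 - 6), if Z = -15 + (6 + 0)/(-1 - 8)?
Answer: 329/3 + √13 ≈ 113.27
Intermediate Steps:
Z = -47/3 (Z = -15 + 6/(-9) = -15 + 6*(-⅑) = -15 - ⅔ = -47/3 ≈ -15.667)
-7*Z + √(19 - 6) = -7*(-47/3) + √(19 - 6) = 329/3 + √13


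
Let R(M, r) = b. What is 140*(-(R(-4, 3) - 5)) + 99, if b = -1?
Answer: 939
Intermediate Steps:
R(M, r) = -1
140*(-(R(-4, 3) - 5)) + 99 = 140*(-(-1 - 5)) + 99 = 140*(-1*(-6)) + 99 = 140*6 + 99 = 840 + 99 = 939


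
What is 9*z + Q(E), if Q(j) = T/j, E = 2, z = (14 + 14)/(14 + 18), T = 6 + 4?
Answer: 103/8 ≈ 12.875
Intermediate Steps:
T = 10
z = 7/8 (z = 28/32 = 28*(1/32) = 7/8 ≈ 0.87500)
Q(j) = 10/j
9*z + Q(E) = 9*(7/8) + 10/2 = 63/8 + 10*(½) = 63/8 + 5 = 103/8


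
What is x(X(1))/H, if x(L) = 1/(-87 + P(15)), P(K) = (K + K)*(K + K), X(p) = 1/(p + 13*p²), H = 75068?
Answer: 1/61030284 ≈ 1.6385e-8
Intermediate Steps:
P(K) = 4*K² (P(K) = (2*K)*(2*K) = 4*K²)
x(L) = 1/813 (x(L) = 1/(-87 + 4*15²) = 1/(-87 + 4*225) = 1/(-87 + 900) = 1/813)
x(X(1))/H = (1/813)/75068 = (1/813)*(1/75068) = 1/61030284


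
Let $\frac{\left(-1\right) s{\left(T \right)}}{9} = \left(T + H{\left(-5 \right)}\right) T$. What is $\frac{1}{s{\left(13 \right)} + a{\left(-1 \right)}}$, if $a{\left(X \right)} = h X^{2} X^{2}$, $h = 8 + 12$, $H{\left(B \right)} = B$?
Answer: $- \frac{1}{916} \approx -0.0010917$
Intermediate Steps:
$h = 20$
$a{\left(X \right)} = 20 X^{4}$ ($a{\left(X \right)} = 20 X^{2} X^{2} = 20 X^{4}$)
$s{\left(T \right)} = - 9 T \left(-5 + T\right)$ ($s{\left(T \right)} = - 9 \left(T - 5\right) T = - 9 \left(-5 + T\right) T = - 9 T \left(-5 + T\right)$)
$\frac{1}{s{\left(13 \right)} + a{\left(-1 \right)}} = \frac{1}{9 \cdot 13 \left(5 - 13\right) + 20 \left(-1\right)^{4}} = \frac{1}{9 \cdot 13 \left(5 - 13\right) + 20 \cdot 1} = \frac{1}{9 \cdot 13 \left(-8\right) + 20} = \frac{1}{-936 + 20} = \frac{1}{-916} = - \frac{1}{916}$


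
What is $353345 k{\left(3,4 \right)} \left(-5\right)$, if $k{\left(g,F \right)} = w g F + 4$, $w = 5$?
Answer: $-113070400$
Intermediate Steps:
$k{\left(g,F \right)} = 4 + 5 F g$ ($k{\left(g,F \right)} = 5 g F + 4 = 5 F g + 4 = 4 + 5 F g$)
$353345 k{\left(3,4 \right)} \left(-5\right) = 353345 \left(4 + 5 \cdot 4 \cdot 3\right) \left(-5\right) = 353345 \left(4 + 60\right) \left(-5\right) = 353345 \cdot 64 \left(-5\right) = 22614080 \left(-5\right) = -113070400$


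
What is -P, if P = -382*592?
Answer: 226144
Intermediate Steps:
P = -226144
-P = -1*(-226144) = 226144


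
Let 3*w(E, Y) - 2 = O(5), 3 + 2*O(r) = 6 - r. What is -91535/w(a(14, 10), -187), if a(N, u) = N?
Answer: -274605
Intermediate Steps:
O(r) = 3/2 - r/2 (O(r) = -3/2 + (6 - r)/2 = -3/2 + (3 - r/2) = 3/2 - r/2)
w(E, Y) = ⅓ (w(E, Y) = ⅔ + (3/2 - ½*5)/3 = ⅔ + (3/2 - 5/2)/3 = ⅔ + (⅓)*(-1) = ⅔ - ⅓ = ⅓)
-91535/w(a(14, 10), -187) = -91535/⅓ = -91535*3 = -274605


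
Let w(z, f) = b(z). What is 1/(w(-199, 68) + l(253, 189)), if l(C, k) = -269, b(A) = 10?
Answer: -1/259 ≈ -0.0038610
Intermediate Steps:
w(z, f) = 10
1/(w(-199, 68) + l(253, 189)) = 1/(10 - 269) = 1/(-259) = -1/259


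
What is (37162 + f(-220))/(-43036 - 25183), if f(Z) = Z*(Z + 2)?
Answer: -85122/68219 ≈ -1.2478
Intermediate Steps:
f(Z) = Z*(2 + Z)
(37162 + f(-220))/(-43036 - 25183) = (37162 - 220*(2 - 220))/(-43036 - 25183) = (37162 - 220*(-218))/(-68219) = (37162 + 47960)*(-1/68219) = 85122*(-1/68219) = -85122/68219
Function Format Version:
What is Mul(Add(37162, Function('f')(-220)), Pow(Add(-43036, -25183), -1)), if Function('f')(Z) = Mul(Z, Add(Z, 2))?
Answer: Rational(-85122, 68219) ≈ -1.2478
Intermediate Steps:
Function('f')(Z) = Mul(Z, Add(2, Z))
Mul(Add(37162, Function('f')(-220)), Pow(Add(-43036, -25183), -1)) = Mul(Add(37162, Mul(-220, Add(2, -220))), Pow(Add(-43036, -25183), -1)) = Mul(Add(37162, Mul(-220, -218)), Pow(-68219, -1)) = Mul(Add(37162, 47960), Rational(-1, 68219)) = Mul(85122, Rational(-1, 68219)) = Rational(-85122, 68219)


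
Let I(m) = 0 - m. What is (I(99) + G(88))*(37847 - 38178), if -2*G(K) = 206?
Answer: 66862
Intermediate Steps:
G(K) = -103 (G(K) = -1/2*206 = -103)
I(m) = -m
(I(99) + G(88))*(37847 - 38178) = (-1*99 - 103)*(37847 - 38178) = (-99 - 103)*(-331) = -202*(-331) = 66862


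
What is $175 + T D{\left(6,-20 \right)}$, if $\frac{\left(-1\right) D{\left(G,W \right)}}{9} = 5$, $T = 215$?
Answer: $-9500$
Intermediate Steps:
$D{\left(G,W \right)} = -45$ ($D{\left(G,W \right)} = \left(-9\right) 5 = -45$)
$175 + T D{\left(6,-20 \right)} = 175 + 215 \left(-45\right) = 175 - 9675 = -9500$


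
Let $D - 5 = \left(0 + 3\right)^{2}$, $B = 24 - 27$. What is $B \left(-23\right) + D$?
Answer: $83$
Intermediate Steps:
$B = -3$ ($B = 24 - 27 = -3$)
$D = 14$ ($D = 5 + \left(0 + 3\right)^{2} = 5 + 3^{2} = 5 + 9 = 14$)
$B \left(-23\right) + D = \left(-3\right) \left(-23\right) + 14 = 69 + 14 = 83$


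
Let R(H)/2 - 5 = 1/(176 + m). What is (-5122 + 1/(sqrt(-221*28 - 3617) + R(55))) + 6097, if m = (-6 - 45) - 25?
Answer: 24144438525/24763501 - 2500*I*sqrt(9805)/24763501 ≈ 975.0 - 0.0099966*I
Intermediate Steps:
m = -76 (m = -51 - 25 = -76)
R(H) = 501/50 (R(H) = 10 + 2/(176 - 76) = 10 + 2/100 = 10 + 2*(1/100) = 10 + 1/50 = 501/50)
(-5122 + 1/(sqrt(-221*28 - 3617) + R(55))) + 6097 = (-5122 + 1/(sqrt(-221*28 - 3617) + 501/50)) + 6097 = (-5122 + 1/(sqrt(-6188 - 3617) + 501/50)) + 6097 = (-5122 + 1/(sqrt(-9805) + 501/50)) + 6097 = (-5122 + 1/(I*sqrt(9805) + 501/50)) + 6097 = (-5122 + 1/(501/50 + I*sqrt(9805))) + 6097 = 975 + 1/(501/50 + I*sqrt(9805))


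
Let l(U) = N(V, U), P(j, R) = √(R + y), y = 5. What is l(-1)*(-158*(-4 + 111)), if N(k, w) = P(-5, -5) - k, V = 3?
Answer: 50718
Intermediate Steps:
P(j, R) = √(5 + R) (P(j, R) = √(R + 5) = √(5 + R))
N(k, w) = -k (N(k, w) = √(5 - 5) - k = √0 - k = 0 - k = -k)
l(U) = -3 (l(U) = -1*3 = -3)
l(-1)*(-158*(-4 + 111)) = -(-474)*(-4 + 111) = -(-474)*107 = -3*(-16906) = 50718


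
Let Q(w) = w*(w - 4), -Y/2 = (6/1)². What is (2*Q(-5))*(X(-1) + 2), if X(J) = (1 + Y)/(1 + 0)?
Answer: -6210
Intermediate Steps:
Y = -72 (Y = -2*(6/1)² = -2*(6*1)² = -2*6² = -2*36 = -72)
Q(w) = w*(-4 + w)
X(J) = -71 (X(J) = (1 - 72)/(1 + 0) = -71/1 = -71*1 = -71)
(2*Q(-5))*(X(-1) + 2) = (2*(-5*(-4 - 5)))*(-71 + 2) = (2*(-5*(-9)))*(-69) = (2*45)*(-69) = 90*(-69) = -6210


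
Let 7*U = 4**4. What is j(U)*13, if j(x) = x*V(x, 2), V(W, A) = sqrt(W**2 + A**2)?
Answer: 6656*sqrt(16433)/49 ≈ 17413.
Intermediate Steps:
U = 256/7 (U = (1/7)*4**4 = (1/7)*256 = 256/7 ≈ 36.571)
V(W, A) = sqrt(A**2 + W**2)
j(x) = x*sqrt(4 + x**2) (j(x) = x*sqrt(2**2 + x**2) = x*sqrt(4 + x**2))
j(U)*13 = (256*sqrt(4 + (256/7)**2)/7)*13 = (256*sqrt(4 + 65536/49)/7)*13 = (256*sqrt(65732/49)/7)*13 = (256*(2*sqrt(16433)/7)/7)*13 = (512*sqrt(16433)/49)*13 = 6656*sqrt(16433)/49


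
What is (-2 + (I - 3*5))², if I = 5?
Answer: 144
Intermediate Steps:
(-2 + (I - 3*5))² = (-2 + (5 - 3*5))² = (-2 + (5 - 15))² = (-2 - 10)² = (-12)² = 144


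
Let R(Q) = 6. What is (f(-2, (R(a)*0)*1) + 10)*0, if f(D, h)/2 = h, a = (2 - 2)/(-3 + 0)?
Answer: 0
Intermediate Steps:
a = 0 (a = 0/(-3) = 0*(-⅓) = 0)
f(D, h) = 2*h
(f(-2, (R(a)*0)*1) + 10)*0 = (2*((6*0)*1) + 10)*0 = (2*(0*1) + 10)*0 = (2*0 + 10)*0 = (0 + 10)*0 = 10*0 = 0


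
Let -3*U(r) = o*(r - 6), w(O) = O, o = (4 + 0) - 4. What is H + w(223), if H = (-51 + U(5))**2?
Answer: 2824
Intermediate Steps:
o = 0 (o = 4 - 4 = 0)
U(r) = 0 (U(r) = -0*(r - 6) = -0*(-6 + r) = -1/3*0 = 0)
H = 2601 (H = (-51 + 0)**2 = (-51)**2 = 2601)
H + w(223) = 2601 + 223 = 2824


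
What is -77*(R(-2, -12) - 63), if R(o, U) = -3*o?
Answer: 4389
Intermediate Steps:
-77*(R(-2, -12) - 63) = -77*(-3*(-2) - 63) = -77*(6 - 63) = -77*(-57) = 4389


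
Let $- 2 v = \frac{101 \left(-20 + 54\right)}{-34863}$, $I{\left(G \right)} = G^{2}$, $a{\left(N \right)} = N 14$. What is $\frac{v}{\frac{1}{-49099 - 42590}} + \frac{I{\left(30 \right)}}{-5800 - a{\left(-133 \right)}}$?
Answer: $- \frac{103331794649}{22881749} \approx -4515.9$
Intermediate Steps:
$a{\left(N \right)} = 14 N$
$v = \frac{1717}{34863}$ ($v = - \frac{101 \left(-20 + 54\right) \frac{1}{-34863}}{2} = - \frac{101 \cdot 34 \left(- \frac{1}{34863}\right)}{2} = - \frac{3434 \left(- \frac{1}{34863}\right)}{2} = \left(- \frac{1}{2}\right) \left(- \frac{3434}{34863}\right) = \frac{1717}{34863} \approx 0.04925$)
$\frac{v}{\frac{1}{-49099 - 42590}} + \frac{I{\left(30 \right)}}{-5800 - a{\left(-133 \right)}} = \frac{1717}{34863 \frac{1}{-49099 - 42590}} + \frac{30^{2}}{-5800 - 14 \left(-133\right)} = \frac{1717}{34863 \frac{1}{-91689}} + \frac{900}{-5800 - -1862} = \frac{1717}{34863 \left(- \frac{1}{91689}\right)} + \frac{900}{-5800 + 1862} = \frac{1717}{34863} \left(-91689\right) + \frac{900}{-3938} = - \frac{52476671}{11621} + 900 \left(- \frac{1}{3938}\right) = - \frac{52476671}{11621} - \frac{450}{1969} = - \frac{103331794649}{22881749}$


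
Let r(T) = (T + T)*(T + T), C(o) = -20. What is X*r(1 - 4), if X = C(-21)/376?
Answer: -90/47 ≈ -1.9149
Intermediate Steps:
r(T) = 4*T² (r(T) = (2*T)*(2*T) = 4*T²)
X = -5/94 (X = -20/376 = -20*1/376 = -5/94 ≈ -0.053191)
X*r(1 - 4) = -10*(1 - 4)²/47 = -10*(-3)²/47 = -10*9/47 = -5/94*36 = -90/47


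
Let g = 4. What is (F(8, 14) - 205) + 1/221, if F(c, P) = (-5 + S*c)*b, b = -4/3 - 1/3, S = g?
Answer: -55249/221 ≈ -250.00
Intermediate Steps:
S = 4
b = -5/3 (b = -4*⅓ - 1*⅓ = -4/3 - ⅓ = -5/3 ≈ -1.6667)
F(c, P) = 25/3 - 20*c/3 (F(c, P) = (-5 + 4*c)*(-5/3) = 25/3 - 20*c/3)
(F(8, 14) - 205) + 1/221 = ((25/3 - 20/3*8) - 205) + 1/221 = ((25/3 - 160/3) - 205) + 1/221 = (-45 - 205) + 1/221 = -250 + 1/221 = -55249/221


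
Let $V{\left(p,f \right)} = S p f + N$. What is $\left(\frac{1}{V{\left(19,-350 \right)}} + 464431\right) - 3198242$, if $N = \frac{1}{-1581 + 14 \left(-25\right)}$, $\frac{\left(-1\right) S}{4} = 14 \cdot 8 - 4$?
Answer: $- \frac{15165479714249058}{5547376799} \approx -2.7338 \cdot 10^{6}$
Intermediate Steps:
$S = -432$ ($S = - 4 \left(14 \cdot 8 - 4\right) = - 4 \left(112 - 4\right) = \left(-4\right) 108 = -432$)
$N = - \frac{1}{1931}$ ($N = \frac{1}{-1581 - 350} = \frac{1}{-1931} = - \frac{1}{1931} \approx -0.00051787$)
$V{\left(p,f \right)} = - \frac{1}{1931} - 432 f p$ ($V{\left(p,f \right)} = - 432 p f - \frac{1}{1931} = - 432 f p - \frac{1}{1931} = - \frac{1}{1931} - 432 f p$)
$\left(\frac{1}{V{\left(19,-350 \right)}} + 464431\right) - 3198242 = \left(\frac{1}{- \frac{1}{1931} - \left(-151200\right) 19} + 464431\right) - 3198242 = \left(\frac{1}{- \frac{1}{1931} + 2872800} + 464431\right) - 3198242 = \left(\frac{1}{\frac{5547376799}{1931}} + 464431\right) - 3198242 = \left(\frac{1931}{5547376799} + 464431\right) - 3198242 = \frac{2576373754138300}{5547376799} - 3198242 = - \frac{15165479714249058}{5547376799}$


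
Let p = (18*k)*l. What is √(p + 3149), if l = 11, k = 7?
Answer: √4535 ≈ 67.342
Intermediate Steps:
p = 1386 (p = (18*7)*11 = 126*11 = 1386)
√(p + 3149) = √(1386 + 3149) = √4535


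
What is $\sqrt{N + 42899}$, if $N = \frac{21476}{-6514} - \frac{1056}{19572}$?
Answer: $\frac{\sqrt{1210477395067025113}}{5312167} \approx 207.11$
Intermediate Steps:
$N = - \frac{17800294}{5312167}$ ($N = 21476 \left(- \frac{1}{6514}\right) - \frac{88}{1631} = - \frac{10738}{3257} - \frac{88}{1631} = - \frac{17800294}{5312167} \approx -3.3509$)
$\sqrt{N + 42899} = \sqrt{- \frac{17800294}{5312167} + 42899} = \sqrt{\frac{227868851839}{5312167}} = \frac{\sqrt{1210477395067025113}}{5312167}$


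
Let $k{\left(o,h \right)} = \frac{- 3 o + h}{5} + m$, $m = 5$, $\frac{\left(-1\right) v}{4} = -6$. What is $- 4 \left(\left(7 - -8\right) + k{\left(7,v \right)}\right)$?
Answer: $- \frac{412}{5} \approx -82.4$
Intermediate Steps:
$v = 24$ ($v = \left(-4\right) \left(-6\right) = 24$)
$k{\left(o,h \right)} = 5 - \frac{3 o}{5} + \frac{h}{5}$ ($k{\left(o,h \right)} = \frac{- 3 o + h}{5} + 5 = \frac{h - 3 o}{5} + 5 = \left(- \frac{3 o}{5} + \frac{h}{5}\right) + 5 = 5 - \frac{3 o}{5} + \frac{h}{5}$)
$- 4 \left(\left(7 - -8\right) + k{\left(7,v \right)}\right) = - 4 \left(\left(7 - -8\right) + \left(5 - \frac{21}{5} + \frac{1}{5} \cdot 24\right)\right) = - 4 \left(\left(7 + 8\right) + \left(5 - \frac{21}{5} + \frac{24}{5}\right)\right) = - 4 \left(15 + \frac{28}{5}\right) = \left(-4\right) \frac{103}{5} = - \frac{412}{5}$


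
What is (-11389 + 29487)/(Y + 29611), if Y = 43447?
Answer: 9049/36529 ≈ 0.24772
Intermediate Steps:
(-11389 + 29487)/(Y + 29611) = (-11389 + 29487)/(43447 + 29611) = 18098/73058 = 18098*(1/73058) = 9049/36529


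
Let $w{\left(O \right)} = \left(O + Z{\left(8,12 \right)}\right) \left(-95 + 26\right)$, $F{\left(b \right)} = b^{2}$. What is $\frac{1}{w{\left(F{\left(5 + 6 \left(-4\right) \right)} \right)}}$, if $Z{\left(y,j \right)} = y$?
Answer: $- \frac{1}{25461} \approx -3.9276 \cdot 10^{-5}$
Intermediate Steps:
$w{\left(O \right)} = -552 - 69 O$ ($w{\left(O \right)} = \left(O + 8\right) \left(-95 + 26\right) = \left(8 + O\right) \left(-69\right) = -552 - 69 O$)
$\frac{1}{w{\left(F{\left(5 + 6 \left(-4\right) \right)} \right)}} = \frac{1}{-552 - 69 \left(5 + 6 \left(-4\right)\right)^{2}} = \frac{1}{-552 - 69 \left(5 - 24\right)^{2}} = \frac{1}{-552 - 69 \left(-19\right)^{2}} = \frac{1}{-552 - 24909} = \frac{1}{-25461} = - \frac{1}{25461}$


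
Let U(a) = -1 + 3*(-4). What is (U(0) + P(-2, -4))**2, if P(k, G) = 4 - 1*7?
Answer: 256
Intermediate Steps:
P(k, G) = -3 (P(k, G) = 4 - 7 = -3)
U(a) = -13 (U(a) = -1 - 12 = -13)
(U(0) + P(-2, -4))**2 = (-13 - 3)**2 = (-16)**2 = 256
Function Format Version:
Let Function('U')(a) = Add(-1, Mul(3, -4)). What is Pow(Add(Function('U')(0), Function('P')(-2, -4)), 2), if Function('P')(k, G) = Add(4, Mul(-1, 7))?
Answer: 256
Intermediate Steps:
Function('P')(k, G) = -3 (Function('P')(k, G) = Add(4, -7) = -3)
Function('U')(a) = -13 (Function('U')(a) = Add(-1, -12) = -13)
Pow(Add(Function('U')(0), Function('P')(-2, -4)), 2) = Pow(Add(-13, -3), 2) = Pow(-16, 2) = 256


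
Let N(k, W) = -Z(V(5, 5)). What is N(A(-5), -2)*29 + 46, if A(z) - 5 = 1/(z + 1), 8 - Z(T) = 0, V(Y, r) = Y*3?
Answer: -186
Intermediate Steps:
V(Y, r) = 3*Y
Z(T) = 8 (Z(T) = 8 - 1*0 = 8 + 0 = 8)
A(z) = 5 + 1/(1 + z) (A(z) = 5 + 1/(z + 1) = 5 + 1/(1 + z))
N(k, W) = -8 (N(k, W) = -1*8 = -8)
N(A(-5), -2)*29 + 46 = -8*29 + 46 = -232 + 46 = -186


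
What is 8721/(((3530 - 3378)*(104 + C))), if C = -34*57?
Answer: -459/14672 ≈ -0.031284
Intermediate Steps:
C = -1938
8721/(((3530 - 3378)*(104 + C))) = 8721/(((3530 - 3378)*(104 - 1938))) = 8721/((152*(-1834))) = 8721/(-278768) = 8721*(-1/278768) = -459/14672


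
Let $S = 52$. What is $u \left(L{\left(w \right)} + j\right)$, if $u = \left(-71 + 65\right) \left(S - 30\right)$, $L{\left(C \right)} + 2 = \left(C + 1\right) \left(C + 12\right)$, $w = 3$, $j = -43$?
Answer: $-1980$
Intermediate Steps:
$L{\left(C \right)} = -2 + \left(1 + C\right) \left(12 + C\right)$ ($L{\left(C \right)} = -2 + \left(C + 1\right) \left(C + 12\right) = -2 + \left(1 + C\right) \left(12 + C\right)$)
$u = -132$ ($u = \left(-71 + 65\right) \left(52 - 30\right) = \left(-6\right) 22 = -132$)
$u \left(L{\left(w \right)} + j\right) = - 132 \left(\left(10 + 3^{2} + 13 \cdot 3\right) - 43\right) = - 132 \left(\left(10 + 9 + 39\right) - 43\right) = - 132 \left(58 - 43\right) = \left(-132\right) 15 = -1980$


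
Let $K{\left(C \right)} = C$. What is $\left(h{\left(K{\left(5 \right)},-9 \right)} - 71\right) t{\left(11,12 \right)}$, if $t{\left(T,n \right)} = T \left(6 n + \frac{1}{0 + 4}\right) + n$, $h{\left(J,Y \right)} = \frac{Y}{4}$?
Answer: $- \frac{945511}{16} \approx -59094.0$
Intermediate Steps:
$h{\left(J,Y \right)} = \frac{Y}{4}$ ($h{\left(J,Y \right)} = Y \frac{1}{4} = \frac{Y}{4}$)
$t{\left(T,n \right)} = n + T \left(\frac{1}{4} + 6 n\right)$ ($t{\left(T,n \right)} = T \left(6 n + \frac{1}{4}\right) + n = T \left(\frac{1}{4} + 6 n\right) + n = n + T \left(\frac{1}{4} + 6 n\right)$)
$\left(h{\left(K{\left(5 \right)},-9 \right)} - 71\right) t{\left(11,12 \right)} = \left(\frac{1}{4} \left(-9\right) - 71\right) \left(12 + \frac{1}{4} \cdot 11 + 6 \cdot 11 \cdot 12\right) = \left(- \frac{9}{4} - 71\right) \left(12 + \frac{11}{4} + 792\right) = \left(- \frac{293}{4}\right) \frac{3227}{4} = - \frac{945511}{16}$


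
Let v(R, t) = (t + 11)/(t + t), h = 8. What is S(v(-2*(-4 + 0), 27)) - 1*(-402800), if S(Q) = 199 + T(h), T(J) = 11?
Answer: 403010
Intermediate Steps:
v(R, t) = (11 + t)/(2*t) (v(R, t) = (11 + t)/((2*t)) = (11 + t)*(1/(2*t)) = (11 + t)/(2*t))
S(Q) = 210 (S(Q) = 199 + 11 = 210)
S(v(-2*(-4 + 0), 27)) - 1*(-402800) = 210 - 1*(-402800) = 210 + 402800 = 403010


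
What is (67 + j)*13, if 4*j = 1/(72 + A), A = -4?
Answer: 236925/272 ≈ 871.05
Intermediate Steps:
j = 1/272 (j = 1/(4*(72 - 4)) = (¼)/68 = (¼)*(1/68) = 1/272 ≈ 0.0036765)
(67 + j)*13 = (67 + 1/272)*13 = (18225/272)*13 = 236925/272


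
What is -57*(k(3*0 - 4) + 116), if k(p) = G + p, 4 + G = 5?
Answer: -6441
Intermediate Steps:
G = 1 (G = -4 + 5 = 1)
k(p) = 1 + p
-57*(k(3*0 - 4) + 116) = -57*((1 + (3*0 - 4)) + 116) = -57*((1 + (0 - 4)) + 116) = -57*((1 - 4) + 116) = -57*(-3 + 116) = -57*113 = -6441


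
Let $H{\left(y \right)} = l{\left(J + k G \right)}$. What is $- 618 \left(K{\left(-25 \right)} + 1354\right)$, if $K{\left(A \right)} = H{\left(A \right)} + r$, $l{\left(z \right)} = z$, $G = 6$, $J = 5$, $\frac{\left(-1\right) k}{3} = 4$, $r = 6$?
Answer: $-799074$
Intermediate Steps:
$k = -12$ ($k = \left(-3\right) 4 = -12$)
$H{\left(y \right)} = -67$ ($H{\left(y \right)} = 5 - 72 = -67$)
$K{\left(A \right)} = -61$ ($K{\left(A \right)} = -67 + 6 = -61$)
$- 618 \left(K{\left(-25 \right)} + 1354\right) = - 618 \left(-61 + 1354\right) = \left(-618\right) 1293 = -799074$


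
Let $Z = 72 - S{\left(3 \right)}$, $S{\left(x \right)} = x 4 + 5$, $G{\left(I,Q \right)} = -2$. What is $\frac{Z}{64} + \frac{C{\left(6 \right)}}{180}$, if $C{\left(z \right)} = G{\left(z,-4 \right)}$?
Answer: $\frac{2443}{2880} \approx 0.84826$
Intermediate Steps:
$C{\left(z \right)} = -2$
$S{\left(x \right)} = 5 + 4 x$ ($S{\left(x \right)} = 4 x + 5 = 5 + 4 x$)
$Z = 55$ ($Z = 72 - \left(5 + 4 \cdot 3\right) = 72 - \left(5 + 12\right) = 72 - 17 = 55$)
$\frac{Z}{64} + \frac{C{\left(6 \right)}}{180} = \frac{55}{64} - \frac{2}{180} = 55 \cdot \frac{1}{64} - \frac{1}{90} = \frac{55}{64} - \frac{1}{90} = \frac{2443}{2880}$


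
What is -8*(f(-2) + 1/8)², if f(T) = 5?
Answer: -1681/8 ≈ -210.13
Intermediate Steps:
-8*(f(-2) + 1/8)² = -8*(5 + 1/8)² = -8*(5 + ⅛)² = -8*(41/8)² = -8*1681/64 = -1681/8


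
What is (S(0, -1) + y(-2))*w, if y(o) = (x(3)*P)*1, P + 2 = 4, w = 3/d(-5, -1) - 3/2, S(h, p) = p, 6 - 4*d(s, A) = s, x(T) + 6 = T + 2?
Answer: 27/22 ≈ 1.2273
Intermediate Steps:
x(T) = -4 + T (x(T) = -6 + (T + 2) = -6 + (2 + T) = -4 + T)
d(s, A) = 3/2 - s/4
w = -9/22 (w = 3/(3/2 - 1/4*(-5)) - 3/2 = 3/(3/2 + 5/4) - 3*1/2 = 3/(11/4) - 3/2 = 3*(4/11) - 3/2 = 12/11 - 3/2 = -9/22 ≈ -0.40909)
P = 2 (P = -2 + 4 = 2)
y(o) = -2 (y(o) = ((-4 + 3)*2)*1 = -1*2*1 = -2*1 = -2)
(S(0, -1) + y(-2))*w = (-1 - 2)*(-9/22) = -3*(-9/22) = 27/22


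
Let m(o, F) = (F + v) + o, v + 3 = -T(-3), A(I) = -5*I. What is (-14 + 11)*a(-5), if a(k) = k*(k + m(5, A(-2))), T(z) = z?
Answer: 150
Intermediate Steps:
v = 0 (v = -3 - 1*(-3) = -3 + 3 = 0)
m(o, F) = F + o (m(o, F) = (F + 0) + o = F + o)
a(k) = k*(15 + k) (a(k) = k*(k + (-5*(-2) + 5)) = k*(k + (10 + 5)) = k*(k + 15) = k*(15 + k))
(-14 + 11)*a(-5) = (-14 + 11)*(-5*(15 - 5)) = -(-15)*10 = -3*(-50) = 150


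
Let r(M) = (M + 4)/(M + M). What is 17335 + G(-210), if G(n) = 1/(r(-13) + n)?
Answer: 94493059/5451 ≈ 17335.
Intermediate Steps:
r(M) = (4 + M)/(2*M) (r(M) = (4 + M)/((2*M)) = (4 + M)*(1/(2*M)) = (4 + M)/(2*M))
G(n) = 1/(9/26 + n) (G(n) = 1/((½)*(4 - 13)/(-13) + n) = 1/((½)*(-1/13)*(-9) + n) = 1/(9/26 + n))
17335 + G(-210) = 17335 + 26/(9 + 26*(-210)) = 17335 + 26/(9 - 5460) = 17335 + 26/(-5451) = 17335 + 26*(-1/5451) = 17335 - 26/5451 = 94493059/5451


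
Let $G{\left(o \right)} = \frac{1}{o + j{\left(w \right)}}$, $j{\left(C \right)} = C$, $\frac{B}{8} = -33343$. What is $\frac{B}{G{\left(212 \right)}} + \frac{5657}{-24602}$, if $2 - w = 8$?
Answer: $- \frac{1351861798585}{24602} \approx -5.4949 \cdot 10^{7}$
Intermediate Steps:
$w = -6$ ($w = 2 - 8 = -6$)
$B = -266744$ ($B = 8 \left(-33343\right) = -266744$)
$G{\left(o \right)} = \frac{1}{-6 + o}$ ($G{\left(o \right)} = \frac{1}{o - 6} = \frac{1}{-6 + o}$)
$\frac{B}{G{\left(212 \right)}} + \frac{5657}{-24602} = - \frac{266744}{\frac{1}{-6 + 212}} + \frac{5657}{-24602} = - \frac{266744}{\frac{1}{206}} + 5657 \left(- \frac{1}{24602}\right) = - 266744 \frac{1}{\frac{1}{206}} - \frac{5657}{24602} = \left(-266744\right) 206 - \frac{5657}{24602} = -54949264 - \frac{5657}{24602} = - \frac{1351861798585}{24602}$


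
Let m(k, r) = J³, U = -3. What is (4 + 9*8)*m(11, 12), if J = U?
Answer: -2052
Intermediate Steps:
J = -3
m(k, r) = -27 (m(k, r) = (-3)³ = -27)
(4 + 9*8)*m(11, 12) = (4 + 9*8)*(-27) = (4 + 72)*(-27) = 76*(-27) = -2052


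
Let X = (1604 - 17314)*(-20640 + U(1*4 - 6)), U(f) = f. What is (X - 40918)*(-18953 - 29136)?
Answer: -15592613092278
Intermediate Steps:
X = 324285820 (X = (1604 - 17314)*(-20640 + (1*4 - 6)) = -15710*(-20640 + (4 - 6)) = -15710*(-20640 - 2) = -15710*(-20642) = 324285820)
(X - 40918)*(-18953 - 29136) = (324285820 - 40918)*(-18953 - 29136) = 324244902*(-48089) = -15592613092278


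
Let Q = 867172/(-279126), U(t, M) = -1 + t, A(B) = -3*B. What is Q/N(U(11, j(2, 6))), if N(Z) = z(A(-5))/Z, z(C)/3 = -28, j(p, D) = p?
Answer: 1083965/2930823 ≈ 0.36985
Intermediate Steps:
z(C) = -84 (z(C) = 3*(-28) = -84)
Q = -433586/139563 (Q = 867172*(-1/279126) = -433586/139563 ≈ -3.1067)
N(Z) = -84/Z
Q/N(U(11, j(2, 6))) = -433586/(139563*((-84/(-1 + 11)))) = -433586/(139563*((-84/10))) = -433586/(139563*((-84*⅒))) = -433586/(139563*(-42/5)) = -433586/139563*(-5/42) = 1083965/2930823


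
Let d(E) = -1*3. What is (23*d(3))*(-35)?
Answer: 2415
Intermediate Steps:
d(E) = -3
(23*d(3))*(-35) = (23*(-3))*(-35) = -69*(-35) = 2415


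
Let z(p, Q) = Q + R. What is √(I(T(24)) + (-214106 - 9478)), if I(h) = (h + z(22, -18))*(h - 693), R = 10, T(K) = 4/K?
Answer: I*√7853645/6 ≈ 467.07*I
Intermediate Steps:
z(p, Q) = 10 + Q (z(p, Q) = Q + 10 = 10 + Q)
I(h) = (-693 + h)*(-8 + h) (I(h) = (h + (10 - 18))*(h - 693) = (h - 8)*(-693 + h) = (-8 + h)*(-693 + h) = (-693 + h)*(-8 + h))
√(I(T(24)) + (-214106 - 9478)) = √((5544 + (4/24)² - 2804/24) + (-214106 - 9478)) = √((5544 + (4*(1/24))² - 2804/24) - 223584) = √((5544 + (⅙)² - 701*⅙) - 223584) = √((5544 + 1/36 - 701/6) - 223584) = √(195379/36 - 223584) = √(-7853645/36) = I*√7853645/6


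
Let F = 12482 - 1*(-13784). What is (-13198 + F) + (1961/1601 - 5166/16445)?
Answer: 344084097139/26328445 ≈ 13069.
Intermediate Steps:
F = 26266 (F = 12482 + 13784 = 26266)
(-13198 + F) + (1961/1601 - 5166/16445) = (-13198 + 26266) + (1961/1601 - 5166/16445) = 13068 + (1961*(1/1601) - 5166*1/16445) = 13068 + (1961/1601 - 5166/16445) = 13068 + 23977879/26328445 = 344084097139/26328445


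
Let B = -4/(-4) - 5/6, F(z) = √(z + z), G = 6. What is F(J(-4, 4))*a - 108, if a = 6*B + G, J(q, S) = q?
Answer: -108 + 14*I*√2 ≈ -108.0 + 19.799*I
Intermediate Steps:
F(z) = √2*√z (F(z) = √(2*z) = √2*√z)
B = ⅙ (B = -4*(-¼) - 5*⅙ = 1 - ⅚ = ⅙ ≈ 0.16667)
a = 7 (a = 6*(⅙) + 6 = 1 + 6 = 7)
F(J(-4, 4))*a - 108 = (√2*√(-4))*7 - 108 = (√2*(2*I))*7 - 108 = (2*I*√2)*7 - 108 = 14*I*√2 - 108 = -108 + 14*I*√2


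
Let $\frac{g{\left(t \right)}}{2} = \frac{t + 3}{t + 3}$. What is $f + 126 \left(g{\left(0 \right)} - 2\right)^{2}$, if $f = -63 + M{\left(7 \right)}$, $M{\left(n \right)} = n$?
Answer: $-56$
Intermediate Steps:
$g{\left(t \right)} = 2$ ($g{\left(t \right)} = 2 \frac{t + 3}{t + 3} = 2 \frac{3 + t}{3 + t} = 2 \cdot 1 = 2$)
$f = -56$ ($f = -63 + 7 = -56$)
$f + 126 \left(g{\left(0 \right)} - 2\right)^{2} = -56 + 126 \left(2 - 2\right)^{2} = -56 + 126 \cdot 0^{2} = -56 + 126 \cdot 0 = -56 + 0 = -56$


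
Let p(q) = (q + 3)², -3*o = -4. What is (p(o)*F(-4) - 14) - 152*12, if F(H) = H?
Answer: -17218/9 ≈ -1913.1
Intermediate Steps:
o = 4/3 (o = -⅓*(-4) = 4/3 ≈ 1.3333)
p(q) = (3 + q)²
(p(o)*F(-4) - 14) - 152*12 = ((3 + 4/3)²*(-4) - 14) - 152*12 = ((13/3)²*(-4) - 14) - 1*1824 = ((169/9)*(-4) - 14) - 1824 = (-676/9 - 14) - 1824 = -802/9 - 1824 = -17218/9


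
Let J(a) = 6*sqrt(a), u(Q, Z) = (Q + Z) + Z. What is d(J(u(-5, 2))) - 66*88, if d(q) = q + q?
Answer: -5808 + 12*I ≈ -5808.0 + 12.0*I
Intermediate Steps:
u(Q, Z) = Q + 2*Z
d(q) = 2*q
d(J(u(-5, 2))) - 66*88 = 2*(6*sqrt(-5 + 2*2)) - 66*88 = 2*(6*sqrt(-5 + 4)) - 1*5808 = 2*(6*sqrt(-1)) - 5808 = 2*(6*I) - 5808 = 12*I - 5808 = -5808 + 12*I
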